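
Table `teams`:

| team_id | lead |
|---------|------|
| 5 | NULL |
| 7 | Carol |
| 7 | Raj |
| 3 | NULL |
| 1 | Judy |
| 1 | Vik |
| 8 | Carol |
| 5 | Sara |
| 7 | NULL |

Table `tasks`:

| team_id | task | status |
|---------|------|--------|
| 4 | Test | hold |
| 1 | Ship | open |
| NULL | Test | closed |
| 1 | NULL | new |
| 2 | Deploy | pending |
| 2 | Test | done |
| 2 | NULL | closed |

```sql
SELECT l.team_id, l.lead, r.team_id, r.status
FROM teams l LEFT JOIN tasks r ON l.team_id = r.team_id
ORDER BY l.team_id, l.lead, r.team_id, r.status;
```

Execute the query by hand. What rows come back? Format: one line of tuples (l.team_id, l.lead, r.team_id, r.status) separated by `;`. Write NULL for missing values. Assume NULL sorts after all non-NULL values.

LEFT JOIN keeps every row from `teams`; unmatched rows get NULL for `tasks`'s columns.
Matching on l.team_id = r.team_id. A NULL in a compared column never satisfies the condition.
- team_id=5: no r row matches, row kept with r columns NULL.
- team_id=7: no r row matches, row kept with r columns NULL.
- team_id=7: no r row matches, row kept with r columns NULL.
- team_id=3: no r row matches, row kept with r columns NULL.
- team_id=1: 2 matching r row(s), so 2 row(s) emitted.
- team_id=1: 2 matching r row(s), so 2 row(s) emitted.
- team_id=8: no r row matches, row kept with r columns NULL.
- team_id=5: no r row matches, row kept with r columns NULL.
- team_id=7: no r row matches, row kept with r columns NULL.

(1, Judy, 1, new); (1, Judy, 1, open); (1, Vik, 1, new); (1, Vik, 1, open); (3, NULL, NULL, NULL); (5, Sara, NULL, NULL); (5, NULL, NULL, NULL); (7, Carol, NULL, NULL); (7, Raj, NULL, NULL); (7, NULL, NULL, NULL); (8, Carol, NULL, NULL)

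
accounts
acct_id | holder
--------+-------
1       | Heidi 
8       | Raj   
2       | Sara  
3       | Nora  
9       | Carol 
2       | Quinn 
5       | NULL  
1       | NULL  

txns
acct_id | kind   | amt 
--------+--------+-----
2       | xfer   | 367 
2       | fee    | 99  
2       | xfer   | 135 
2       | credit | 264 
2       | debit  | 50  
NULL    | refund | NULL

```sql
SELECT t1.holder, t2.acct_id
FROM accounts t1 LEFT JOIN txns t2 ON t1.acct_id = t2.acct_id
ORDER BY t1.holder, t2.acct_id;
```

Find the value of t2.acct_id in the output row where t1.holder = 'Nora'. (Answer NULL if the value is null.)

LEFT JOIN keeps every row from `accounts`; unmatched rows get NULL for `txns`'s columns.
Matching on t1.acct_id = t2.acct_id. A NULL in a compared column never satisfies the condition.
Matched pairs: 10; unmatched t1 rows kept: 6.

NULL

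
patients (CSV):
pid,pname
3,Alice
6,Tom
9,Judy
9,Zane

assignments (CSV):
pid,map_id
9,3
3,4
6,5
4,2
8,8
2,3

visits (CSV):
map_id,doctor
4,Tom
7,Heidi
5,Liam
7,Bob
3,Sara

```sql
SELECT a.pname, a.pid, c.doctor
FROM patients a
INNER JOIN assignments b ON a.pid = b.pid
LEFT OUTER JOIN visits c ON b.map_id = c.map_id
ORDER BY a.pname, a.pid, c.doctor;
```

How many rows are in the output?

4

Step 1 — a INNER JOIN b on pid → 4 row(s).
Then LEFT JOIN `visits c` on map_id: each of those 4 rows is kept; rows whose b.map_id has no match in c get NULL for c's columns.
Result: 4 row(s).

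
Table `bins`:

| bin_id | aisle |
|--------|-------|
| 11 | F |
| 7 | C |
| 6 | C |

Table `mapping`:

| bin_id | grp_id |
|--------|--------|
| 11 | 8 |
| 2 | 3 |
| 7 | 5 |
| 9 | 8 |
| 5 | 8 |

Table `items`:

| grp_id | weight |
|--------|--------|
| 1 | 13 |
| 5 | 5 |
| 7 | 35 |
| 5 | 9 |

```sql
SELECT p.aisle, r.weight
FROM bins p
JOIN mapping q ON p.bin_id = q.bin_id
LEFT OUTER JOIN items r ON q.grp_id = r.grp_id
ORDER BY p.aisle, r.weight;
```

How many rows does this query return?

Step 1 — p INNER JOIN q on bin_id → 2 row(s).
Then LEFT JOIN `items r` on grp_id: each of those 2 rows is kept; rows whose q.grp_id has no match in r get NULL for r's columns.
Result: 3 row(s).

3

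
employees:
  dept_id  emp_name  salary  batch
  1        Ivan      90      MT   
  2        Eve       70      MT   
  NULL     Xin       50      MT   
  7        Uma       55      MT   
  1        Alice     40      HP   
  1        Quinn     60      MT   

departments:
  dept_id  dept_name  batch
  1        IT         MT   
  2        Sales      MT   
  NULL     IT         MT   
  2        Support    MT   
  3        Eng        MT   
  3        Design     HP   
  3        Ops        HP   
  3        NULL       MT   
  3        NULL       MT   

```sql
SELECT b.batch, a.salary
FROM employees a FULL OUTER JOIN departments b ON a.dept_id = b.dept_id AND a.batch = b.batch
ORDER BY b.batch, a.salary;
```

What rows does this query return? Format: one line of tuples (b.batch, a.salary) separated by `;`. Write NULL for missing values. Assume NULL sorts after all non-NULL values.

FULL OUTER JOIN keeps every row from both sides; unmatched rows get NULL for the other side's columns.
Matching on a.dept_id = b.dept_id AND a.batch = b.batch. A NULL in a compared column never satisfies the condition.
Matched pairs: 4; unmatched a rows kept: 3; unmatched b rows kept: 6.

(HP, NULL); (HP, NULL); (MT, 60); (MT, 70); (MT, 70); (MT, 90); (MT, NULL); (MT, NULL); (MT, NULL); (MT, NULL); (NULL, 40); (NULL, 50); (NULL, 55)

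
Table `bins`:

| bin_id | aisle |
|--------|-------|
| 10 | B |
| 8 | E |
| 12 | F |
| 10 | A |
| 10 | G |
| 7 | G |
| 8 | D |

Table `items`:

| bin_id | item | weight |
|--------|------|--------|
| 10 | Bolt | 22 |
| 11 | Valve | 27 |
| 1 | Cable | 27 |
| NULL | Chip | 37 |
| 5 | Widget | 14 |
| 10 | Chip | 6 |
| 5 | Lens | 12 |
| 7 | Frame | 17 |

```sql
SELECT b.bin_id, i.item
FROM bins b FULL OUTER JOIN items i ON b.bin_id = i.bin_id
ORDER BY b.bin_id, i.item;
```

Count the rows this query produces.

15

FULL OUTER JOIN keeps every row from both sides; unmatched rows get NULL for the other side's columns.
Matching on b.bin_id = i.bin_id. A NULL in a compared column never satisfies the condition.
Matched pairs: 7; unmatched b rows kept: 3; unmatched i rows kept: 5.
Total: 7 matched + 8 padded = 15 rows.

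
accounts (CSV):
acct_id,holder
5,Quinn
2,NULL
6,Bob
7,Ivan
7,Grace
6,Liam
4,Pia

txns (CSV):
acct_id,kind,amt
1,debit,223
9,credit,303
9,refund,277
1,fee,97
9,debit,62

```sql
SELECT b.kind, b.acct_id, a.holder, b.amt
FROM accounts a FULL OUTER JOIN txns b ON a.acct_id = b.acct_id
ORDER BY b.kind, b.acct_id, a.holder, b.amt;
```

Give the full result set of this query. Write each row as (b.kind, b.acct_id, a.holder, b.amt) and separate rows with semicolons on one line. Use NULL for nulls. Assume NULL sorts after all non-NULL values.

FULL OUTER JOIN keeps every row from both sides; unmatched rows get NULL for the other side's columns.
Matching on a.acct_id = b.acct_id.
- acct_id=5: no b row matches, row kept with b columns NULL.
- acct_id=2: no b row matches, row kept with b columns NULL.
- acct_id=6: no b row matches, row kept with b columns NULL.
- acct_id=7: no b row matches, row kept with b columns NULL.
- acct_id=7: no b row matches, row kept with b columns NULL.
- acct_id=6: no b row matches, row kept with b columns NULL.
- acct_id=4: no b row matches, row kept with b columns NULL.
- 5 b row(s) had no a match → kept, a columns NULL.

(credit, 9, NULL, 303); (debit, 1, NULL, 223); (debit, 9, NULL, 62); (fee, 1, NULL, 97); (refund, 9, NULL, 277); (NULL, NULL, Bob, NULL); (NULL, NULL, Grace, NULL); (NULL, NULL, Ivan, NULL); (NULL, NULL, Liam, NULL); (NULL, NULL, Pia, NULL); (NULL, NULL, Quinn, NULL); (NULL, NULL, NULL, NULL)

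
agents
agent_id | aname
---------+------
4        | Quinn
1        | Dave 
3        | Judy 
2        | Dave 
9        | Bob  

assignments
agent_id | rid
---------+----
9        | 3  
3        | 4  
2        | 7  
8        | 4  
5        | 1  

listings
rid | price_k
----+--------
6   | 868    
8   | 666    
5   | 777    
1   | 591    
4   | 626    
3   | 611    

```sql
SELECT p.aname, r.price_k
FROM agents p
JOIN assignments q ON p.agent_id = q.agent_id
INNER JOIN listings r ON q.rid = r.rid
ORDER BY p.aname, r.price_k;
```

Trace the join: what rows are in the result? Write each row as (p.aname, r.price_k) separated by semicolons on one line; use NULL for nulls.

(Bob, 611); (Judy, 626)

Step 1 — p INNER JOIN q on agent_id → 3 row(s).
Then INNER JOIN `listings r` on rid: keep only rows whose q.rid appears in r.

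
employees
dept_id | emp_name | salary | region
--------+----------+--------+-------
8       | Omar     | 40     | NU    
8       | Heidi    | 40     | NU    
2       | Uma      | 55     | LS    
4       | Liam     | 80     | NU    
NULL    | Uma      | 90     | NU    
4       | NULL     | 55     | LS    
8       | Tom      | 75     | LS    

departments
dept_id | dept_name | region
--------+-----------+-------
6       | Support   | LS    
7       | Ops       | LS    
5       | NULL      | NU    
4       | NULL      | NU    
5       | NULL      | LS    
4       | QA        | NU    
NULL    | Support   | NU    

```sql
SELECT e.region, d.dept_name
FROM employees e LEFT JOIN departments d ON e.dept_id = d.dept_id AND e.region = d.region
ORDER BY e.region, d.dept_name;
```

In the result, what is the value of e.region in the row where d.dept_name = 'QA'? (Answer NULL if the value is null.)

NU

LEFT JOIN keeps every row from `employees`; unmatched rows get NULL for `departments`'s columns.
Matching on e.dept_id = d.dept_id AND e.region = d.region. A NULL in a compared column never satisfies the condition.
Matched pairs: 2; unmatched e rows kept: 6.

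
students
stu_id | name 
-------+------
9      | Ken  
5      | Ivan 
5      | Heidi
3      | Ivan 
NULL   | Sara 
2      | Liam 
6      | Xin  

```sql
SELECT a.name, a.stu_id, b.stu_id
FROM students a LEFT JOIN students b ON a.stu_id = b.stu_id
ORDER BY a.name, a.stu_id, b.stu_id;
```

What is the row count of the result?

9

LEFT JOIN keeps every row from `students a`; unmatched rows get NULL for `students b`'s columns.
Matching on a.stu_id = b.stu_id. A NULL in a compared column never satisfies the condition.
Matched pairs: 8; unmatched a rows kept: 1.
Total: 8 matched + 1 padded = 9 rows.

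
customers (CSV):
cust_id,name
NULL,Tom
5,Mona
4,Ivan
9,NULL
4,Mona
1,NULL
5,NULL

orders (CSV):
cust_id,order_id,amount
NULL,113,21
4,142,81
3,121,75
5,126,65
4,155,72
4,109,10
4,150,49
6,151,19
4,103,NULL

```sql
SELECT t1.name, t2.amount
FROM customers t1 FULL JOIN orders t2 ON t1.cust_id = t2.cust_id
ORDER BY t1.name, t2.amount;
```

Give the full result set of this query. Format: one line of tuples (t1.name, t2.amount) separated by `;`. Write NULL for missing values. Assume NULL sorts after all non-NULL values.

FULL OUTER JOIN keeps every row from both sides; unmatched rows get NULL for the other side's columns.
Matching on t1.cust_id = t2.cust_id. A NULL in a compared column never satisfies the condition.
- t1 (cust_id=NULL) has no partner → padded with NULL.
- t1 (cust_id=5) pairs with 1 row(s) of t2.
- t1 (cust_id=4) pairs with 5 row(s) of t2.
- t1 (cust_id=9) has no partner → padded with NULL.
- t1 (cust_id=4) pairs with 5 row(s) of t2.
- t1 (cust_id=1) has no partner → padded with NULL.
- t1 (cust_id=5) pairs with 1 row(s) of t2.
- 3 row(s) from t2 found no t1 partner → padded with NULL.

(Ivan, 10); (Ivan, 49); (Ivan, 72); (Ivan, 81); (Ivan, NULL); (Mona, 10); (Mona, 49); (Mona, 65); (Mona, 72); (Mona, 81); (Mona, NULL); (Tom, NULL); (NULL, 19); (NULL, 21); (NULL, 65); (NULL, 75); (NULL, NULL); (NULL, NULL)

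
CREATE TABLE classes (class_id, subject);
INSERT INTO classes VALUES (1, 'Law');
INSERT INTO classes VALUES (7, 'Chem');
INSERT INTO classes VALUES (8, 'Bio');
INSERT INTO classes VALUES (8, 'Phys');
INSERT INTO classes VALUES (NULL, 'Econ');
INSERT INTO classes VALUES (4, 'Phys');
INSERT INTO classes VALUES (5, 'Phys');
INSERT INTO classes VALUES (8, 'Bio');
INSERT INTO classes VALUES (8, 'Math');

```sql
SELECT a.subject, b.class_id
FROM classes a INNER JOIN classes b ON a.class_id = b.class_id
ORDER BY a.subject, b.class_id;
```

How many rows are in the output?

INNER JOIN keeps only pairs where the ON condition holds.
Matching on a.class_id = b.class_id. A NULL in a compared column never satisfies the condition.
- a (class_id=1) pairs with 1 row(s) of b.
- a (class_id=7) pairs with 1 row(s) of b.
- a (class_id=8) pairs with 4 row(s) of b.
- a (class_id=8) pairs with 4 row(s) of b.
- a (class_id=NULL) has no partner → excluded.
- a (class_id=4) pairs with 1 row(s) of b.
- a (class_id=5) pairs with 1 row(s) of b.
- a (class_id=8) pairs with 4 row(s) of b.
- a (class_id=8) pairs with 4 row(s) of b.
Total: 20 rows.

20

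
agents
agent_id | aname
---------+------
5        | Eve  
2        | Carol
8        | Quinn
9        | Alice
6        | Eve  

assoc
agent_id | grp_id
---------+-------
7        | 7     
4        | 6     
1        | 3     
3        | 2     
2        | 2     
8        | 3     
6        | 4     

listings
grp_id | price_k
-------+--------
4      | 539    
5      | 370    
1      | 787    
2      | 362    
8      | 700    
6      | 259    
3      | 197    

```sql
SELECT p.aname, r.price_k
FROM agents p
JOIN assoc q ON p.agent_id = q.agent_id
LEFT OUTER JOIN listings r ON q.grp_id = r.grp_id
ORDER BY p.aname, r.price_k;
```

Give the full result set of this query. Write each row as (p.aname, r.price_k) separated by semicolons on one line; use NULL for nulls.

(Carol, 362); (Eve, 539); (Quinn, 197)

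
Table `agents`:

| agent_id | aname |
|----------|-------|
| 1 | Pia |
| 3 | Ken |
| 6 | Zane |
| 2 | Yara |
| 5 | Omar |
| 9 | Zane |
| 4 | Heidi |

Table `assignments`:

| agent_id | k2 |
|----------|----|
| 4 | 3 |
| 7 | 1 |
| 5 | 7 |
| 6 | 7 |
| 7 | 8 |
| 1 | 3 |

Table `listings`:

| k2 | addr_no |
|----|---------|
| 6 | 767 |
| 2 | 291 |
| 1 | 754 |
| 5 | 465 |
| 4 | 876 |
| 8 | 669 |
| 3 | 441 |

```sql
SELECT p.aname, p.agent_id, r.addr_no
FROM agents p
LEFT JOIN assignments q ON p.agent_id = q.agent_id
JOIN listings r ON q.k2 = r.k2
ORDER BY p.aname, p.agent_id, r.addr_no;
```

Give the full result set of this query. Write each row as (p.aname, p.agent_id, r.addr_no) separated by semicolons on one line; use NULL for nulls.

(Heidi, 4, 441); (Pia, 1, 441)

Evaluate left to right. First `agents p LEFT JOIN assignments q` on agent_id: 7 row(s).
Then INNER JOIN `listings r` on k2: keep only rows whose q.k2 appears in r.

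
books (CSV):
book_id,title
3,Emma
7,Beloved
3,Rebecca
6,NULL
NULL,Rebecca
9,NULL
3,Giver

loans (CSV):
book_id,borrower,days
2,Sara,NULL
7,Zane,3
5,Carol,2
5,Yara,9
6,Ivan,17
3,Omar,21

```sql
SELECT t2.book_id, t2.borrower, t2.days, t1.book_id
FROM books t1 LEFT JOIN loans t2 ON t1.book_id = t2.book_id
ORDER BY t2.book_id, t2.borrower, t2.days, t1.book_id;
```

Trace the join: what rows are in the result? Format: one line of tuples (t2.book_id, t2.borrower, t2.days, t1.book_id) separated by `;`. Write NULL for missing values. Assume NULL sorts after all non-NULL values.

(3, Omar, 21, 3); (3, Omar, 21, 3); (3, Omar, 21, 3); (6, Ivan, 17, 6); (7, Zane, 3, 7); (NULL, NULL, NULL, 9); (NULL, NULL, NULL, NULL)

LEFT JOIN keeps every row from `books`; unmatched rows get NULL for `loans`'s columns.
Matching on t1.book_id = t2.book_id. A NULL in a compared column never satisfies the condition.
- book_id=3: 1 matching t2 row(s), so 1 row(s) emitted.
- book_id=7: 1 matching t2 row(s), so 1 row(s) emitted.
- book_id=3: 1 matching t2 row(s), so 1 row(s) emitted.
- book_id=6: 1 matching t2 row(s), so 1 row(s) emitted.
- book_id=NULL: no t2 row matches, row kept with t2 columns NULL.
- book_id=9: no t2 row matches, row kept with t2 columns NULL.
- book_id=3: 1 matching t2 row(s), so 1 row(s) emitted.
After projecting and ordering:
t2.book_id | t2.borrower | t2.days | t1.book_id
3 | Omar | 21 | 3
3 | Omar | 21 | 3
3 | Omar | 21 | 3
6 | Ivan | 17 | 6
7 | Zane | 3 | 7
NULL | NULL | NULL | 9
NULL | NULL | NULL | NULL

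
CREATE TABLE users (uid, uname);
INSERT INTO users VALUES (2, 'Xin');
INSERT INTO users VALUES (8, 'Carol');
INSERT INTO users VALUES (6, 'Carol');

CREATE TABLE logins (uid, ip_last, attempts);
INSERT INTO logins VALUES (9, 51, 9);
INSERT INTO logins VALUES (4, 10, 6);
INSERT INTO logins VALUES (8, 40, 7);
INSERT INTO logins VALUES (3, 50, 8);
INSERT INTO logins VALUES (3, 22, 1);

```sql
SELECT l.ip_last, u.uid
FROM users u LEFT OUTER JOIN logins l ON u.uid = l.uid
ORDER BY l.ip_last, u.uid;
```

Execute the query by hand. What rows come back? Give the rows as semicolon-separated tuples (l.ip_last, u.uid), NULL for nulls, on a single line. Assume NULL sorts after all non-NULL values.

(40, 8); (NULL, 2); (NULL, 6)

LEFT JOIN keeps every row from `users`; unmatched rows get NULL for `logins`'s columns.
Matching on u.uid = l.uid.
- u row (uid=2): no match → kept, l columns NULL.
- u row (uid=8): matches 1 l row(s) → 1 output row(s).
- u row (uid=6): no match → kept, l columns NULL.
After projecting and ordering:
l.ip_last | u.uid
40 | 8
NULL | 2
NULL | 6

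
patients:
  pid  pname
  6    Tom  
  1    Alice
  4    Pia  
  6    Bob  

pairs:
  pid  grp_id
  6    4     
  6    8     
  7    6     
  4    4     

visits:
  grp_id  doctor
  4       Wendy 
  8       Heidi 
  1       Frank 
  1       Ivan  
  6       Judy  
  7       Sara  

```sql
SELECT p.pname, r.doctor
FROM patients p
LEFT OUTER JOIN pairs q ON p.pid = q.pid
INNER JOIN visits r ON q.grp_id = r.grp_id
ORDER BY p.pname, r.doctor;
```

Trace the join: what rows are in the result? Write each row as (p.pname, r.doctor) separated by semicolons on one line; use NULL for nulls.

(Bob, Heidi); (Bob, Wendy); (Pia, Wendy); (Tom, Heidi); (Tom, Wendy)

Joins associate left-to-right: patients LEFT JOIN pairs on pid gives 6 intermediate row(s).
Then INNER JOIN `visits r` on grp_id: keep only rows whose q.grp_id appears in r.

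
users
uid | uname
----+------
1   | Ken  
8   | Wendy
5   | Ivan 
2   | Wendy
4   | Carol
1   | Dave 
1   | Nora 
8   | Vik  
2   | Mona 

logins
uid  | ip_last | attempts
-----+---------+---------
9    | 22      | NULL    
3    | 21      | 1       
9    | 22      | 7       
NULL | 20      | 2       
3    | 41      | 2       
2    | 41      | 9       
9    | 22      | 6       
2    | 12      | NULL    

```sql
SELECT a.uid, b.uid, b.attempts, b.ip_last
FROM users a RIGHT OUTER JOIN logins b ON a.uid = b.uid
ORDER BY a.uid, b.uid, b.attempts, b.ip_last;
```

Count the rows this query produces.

RIGHT JOIN keeps every row from `logins`; unmatched rows get NULL for `users`'s columns.
Matching on a.uid = b.uid. A NULL in a compared column never satisfies the condition.
- uid=1: no matching b row.
- uid=8: no matching b row.
- uid=5: no matching b row.
- uid=2: 2 matching b row(s), so 2 row(s) emitted.
- uid=4: no matching b row.
- uid=1: no matching b row.
- uid=1: no matching b row.
- uid=8: no matching b row.
- uid=2: 2 matching b row(s), so 2 row(s) emitted.
- 6 row(s) from b found no a partner → padded with NULL.
Total: 4 matched + 6 padded = 10 rows.

10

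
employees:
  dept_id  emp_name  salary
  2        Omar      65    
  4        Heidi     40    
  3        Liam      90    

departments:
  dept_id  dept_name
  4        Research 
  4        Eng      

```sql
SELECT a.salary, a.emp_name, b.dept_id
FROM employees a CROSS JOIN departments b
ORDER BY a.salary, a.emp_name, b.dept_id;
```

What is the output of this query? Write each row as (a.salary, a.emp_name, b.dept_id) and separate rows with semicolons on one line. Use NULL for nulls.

CROSS JOIN pairs every row of `employees` with every row of `departments`: 3 × 2 = 6 rows.

(40, Heidi, 4); (40, Heidi, 4); (65, Omar, 4); (65, Omar, 4); (90, Liam, 4); (90, Liam, 4)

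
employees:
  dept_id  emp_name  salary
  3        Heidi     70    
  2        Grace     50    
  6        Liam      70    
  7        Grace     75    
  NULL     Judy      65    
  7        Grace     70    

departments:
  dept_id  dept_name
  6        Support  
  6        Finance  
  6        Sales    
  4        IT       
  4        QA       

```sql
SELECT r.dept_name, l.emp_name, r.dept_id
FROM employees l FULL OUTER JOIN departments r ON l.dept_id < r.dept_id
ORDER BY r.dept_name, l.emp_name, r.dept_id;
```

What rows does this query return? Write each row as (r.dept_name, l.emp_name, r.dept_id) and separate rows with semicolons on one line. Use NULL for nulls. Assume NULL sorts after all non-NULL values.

(Finance, Grace, 6); (Finance, Heidi, 6); (IT, Grace, 4); (IT, Heidi, 4); (QA, Grace, 4); (QA, Heidi, 4); (Sales, Grace, 6); (Sales, Heidi, 6); (Support, Grace, 6); (Support, Heidi, 6); (NULL, Grace, NULL); (NULL, Grace, NULL); (NULL, Judy, NULL); (NULL, Liam, NULL)

FULL OUTER JOIN keeps every row from both sides; unmatched rows get NULL for the other side's columns.
Matching on l.dept_id < r.dept_id. A NULL in a compared column never satisfies the condition.
Matched pairs: 10; unmatched l rows kept: 4; unmatched r rows kept: 0.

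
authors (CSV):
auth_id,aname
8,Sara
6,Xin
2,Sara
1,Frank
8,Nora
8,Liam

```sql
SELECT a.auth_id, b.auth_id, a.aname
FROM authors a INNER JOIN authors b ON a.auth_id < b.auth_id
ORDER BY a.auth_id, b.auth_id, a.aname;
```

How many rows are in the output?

12

INNER JOIN keeps only pairs where the ON condition holds.
Matching on a.auth_id < b.auth_id.
Matched pairs: 12.
Total: 12 rows.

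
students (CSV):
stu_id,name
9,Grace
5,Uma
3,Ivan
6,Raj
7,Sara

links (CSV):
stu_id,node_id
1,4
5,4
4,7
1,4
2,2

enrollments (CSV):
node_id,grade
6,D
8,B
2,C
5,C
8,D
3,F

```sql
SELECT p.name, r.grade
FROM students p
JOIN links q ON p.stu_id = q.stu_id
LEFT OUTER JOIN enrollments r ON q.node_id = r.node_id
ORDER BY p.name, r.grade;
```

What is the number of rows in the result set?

1

Joins associate left-to-right: students INNER JOIN links on stu_id gives 1 intermediate row(s).
Then LEFT JOIN `enrollments r` on node_id: each of those 1 rows is kept; rows whose q.node_id has no match in r get NULL for r's columns.
Result: 1 row(s).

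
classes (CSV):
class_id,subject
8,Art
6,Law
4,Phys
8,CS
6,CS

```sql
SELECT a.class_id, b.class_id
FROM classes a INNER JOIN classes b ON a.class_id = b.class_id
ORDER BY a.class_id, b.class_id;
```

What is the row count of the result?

9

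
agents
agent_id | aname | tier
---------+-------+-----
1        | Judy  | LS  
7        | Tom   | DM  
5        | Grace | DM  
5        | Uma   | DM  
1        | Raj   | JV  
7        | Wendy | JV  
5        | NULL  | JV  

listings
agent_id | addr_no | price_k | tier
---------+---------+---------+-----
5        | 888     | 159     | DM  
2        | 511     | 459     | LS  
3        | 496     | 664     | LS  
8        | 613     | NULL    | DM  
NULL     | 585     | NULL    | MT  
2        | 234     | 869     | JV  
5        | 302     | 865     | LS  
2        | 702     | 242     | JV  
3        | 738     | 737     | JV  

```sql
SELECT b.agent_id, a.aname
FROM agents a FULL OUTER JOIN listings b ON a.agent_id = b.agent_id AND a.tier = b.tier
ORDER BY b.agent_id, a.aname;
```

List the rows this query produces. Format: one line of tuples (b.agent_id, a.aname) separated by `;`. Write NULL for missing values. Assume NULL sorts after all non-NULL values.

FULL OUTER JOIN keeps every row from both sides; unmatched rows get NULL for the other side's columns.
Matching on a.agent_id = b.agent_id AND a.tier = b.tier. A NULL in a compared column never satisfies the condition.
- a (agent_id=1, tier=LS) has no partner → padded with NULL.
- a (agent_id=7, tier=DM) has no partner → padded with NULL.
- a (agent_id=5, tier=DM) pairs with 1 row(s) of b.
- a (agent_id=5, tier=DM) pairs with 1 row(s) of b.
- a (agent_id=1, tier=JV) has no partner → padded with NULL.
- a (agent_id=7, tier=JV) has no partner → padded with NULL.
- a (agent_id=5, tier=JV) has no partner → padded with NULL.
- plus 8 unmatched b row(s), each kept with NULL a columns.

(2, NULL); (2, NULL); (2, NULL); (3, NULL); (3, NULL); (5, Grace); (5, Uma); (5, NULL); (8, NULL); (NULL, Judy); (NULL, Raj); (NULL, Tom); (NULL, Wendy); (NULL, NULL); (NULL, NULL)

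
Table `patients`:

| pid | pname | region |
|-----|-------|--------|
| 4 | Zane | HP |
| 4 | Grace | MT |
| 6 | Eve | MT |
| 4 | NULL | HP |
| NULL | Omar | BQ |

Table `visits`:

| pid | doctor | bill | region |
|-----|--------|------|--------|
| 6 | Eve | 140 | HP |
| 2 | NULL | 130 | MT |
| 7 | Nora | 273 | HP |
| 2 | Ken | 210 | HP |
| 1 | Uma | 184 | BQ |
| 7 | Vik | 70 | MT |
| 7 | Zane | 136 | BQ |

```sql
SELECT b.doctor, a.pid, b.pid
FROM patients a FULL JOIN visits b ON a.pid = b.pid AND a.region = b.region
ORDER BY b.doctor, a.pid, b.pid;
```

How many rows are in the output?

FULL OUTER JOIN keeps every row from both sides; unmatched rows get NULL for the other side's columns.
Matching on a.pid = b.pid AND a.region = b.region. A NULL in a compared column never satisfies the condition.
- a[0] pid=4, region=HP → no match; kept with NULLs on the b side.
- a[1] pid=4, region=MT → no match; kept with NULLs on the b side.
- a[2] pid=6, region=MT → no match; kept with NULLs on the b side.
- a[3] pid=4, region=HP → no match; kept with NULLs on the b side.
- a[4] pid=NULL, region=BQ → no match; kept with NULLs on the b side.
- 7 b row(s) had no a match → kept, a columns NULL.
Total: 0 matched + 12 padded = 12 rows.

12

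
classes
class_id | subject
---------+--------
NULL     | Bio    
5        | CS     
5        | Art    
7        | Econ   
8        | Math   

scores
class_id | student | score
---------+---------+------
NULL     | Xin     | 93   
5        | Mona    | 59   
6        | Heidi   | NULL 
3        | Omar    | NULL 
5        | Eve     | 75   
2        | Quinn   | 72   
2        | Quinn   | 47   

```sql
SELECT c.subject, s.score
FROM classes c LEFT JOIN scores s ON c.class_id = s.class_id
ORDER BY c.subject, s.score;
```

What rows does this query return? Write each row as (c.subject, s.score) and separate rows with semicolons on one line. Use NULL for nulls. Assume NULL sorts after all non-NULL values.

LEFT JOIN keeps every row from `classes`; unmatched rows get NULL for `scores`'s columns.
Matching on c.class_id = s.class_id. A NULL in a compared column never satisfies the condition.
Matched pairs: 4; unmatched c rows kept: 3.

(Art, 59); (Art, 75); (Bio, NULL); (CS, 59); (CS, 75); (Econ, NULL); (Math, NULL)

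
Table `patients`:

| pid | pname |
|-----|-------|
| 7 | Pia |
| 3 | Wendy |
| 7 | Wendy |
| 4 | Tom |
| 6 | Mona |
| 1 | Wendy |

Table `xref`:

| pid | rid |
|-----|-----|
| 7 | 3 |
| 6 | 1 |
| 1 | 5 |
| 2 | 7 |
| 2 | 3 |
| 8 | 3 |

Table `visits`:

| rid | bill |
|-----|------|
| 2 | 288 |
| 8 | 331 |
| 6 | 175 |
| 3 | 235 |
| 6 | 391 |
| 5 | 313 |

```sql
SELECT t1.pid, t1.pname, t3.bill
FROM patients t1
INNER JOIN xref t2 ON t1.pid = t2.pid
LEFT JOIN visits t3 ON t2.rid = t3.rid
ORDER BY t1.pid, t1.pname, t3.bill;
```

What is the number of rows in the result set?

4

Step 1 — t1 INNER JOIN t2 on pid → 4 row(s).
Then LEFT JOIN `visits t3` on rid: each of those 4 rows is kept; rows whose t2.rid has no match in t3 get NULL for t3's columns.
Result: 4 row(s).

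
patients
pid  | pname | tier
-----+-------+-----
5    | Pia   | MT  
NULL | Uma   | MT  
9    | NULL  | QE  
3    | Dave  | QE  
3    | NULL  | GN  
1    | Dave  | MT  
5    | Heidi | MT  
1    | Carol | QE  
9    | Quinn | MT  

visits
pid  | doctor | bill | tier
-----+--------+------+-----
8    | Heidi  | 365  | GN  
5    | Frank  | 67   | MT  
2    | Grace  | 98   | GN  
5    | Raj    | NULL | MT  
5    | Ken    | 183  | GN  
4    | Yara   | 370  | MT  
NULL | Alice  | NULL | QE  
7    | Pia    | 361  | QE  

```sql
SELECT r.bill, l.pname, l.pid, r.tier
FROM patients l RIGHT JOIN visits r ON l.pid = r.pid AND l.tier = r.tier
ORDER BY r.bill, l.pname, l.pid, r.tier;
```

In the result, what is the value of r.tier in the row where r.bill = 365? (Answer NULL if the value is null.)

RIGHT JOIN keeps every row from `visits`; unmatched rows get NULL for `patients`'s columns.
Matching on l.pid = r.pid AND l.tier = r.tier. A NULL in a compared column never satisfies the condition.
- l row (pid=5, tier=MT): matches 2 r row(s) → 2 output row(s).
- l row (pid=NULL, tier=MT): no match.
- l row (pid=9, tier=QE): no match.
- l row (pid=3, tier=QE): no match.
- l row (pid=3, tier=GN): no match.
- l row (pid=1, tier=MT): no match.
- l row (pid=5, tier=MT): matches 2 r row(s) → 2 output row(s).
- l row (pid=1, tier=QE): no match.
- l row (pid=9, tier=MT): no match.
- 6 r row(s) had no l match → kept, l columns NULL.

GN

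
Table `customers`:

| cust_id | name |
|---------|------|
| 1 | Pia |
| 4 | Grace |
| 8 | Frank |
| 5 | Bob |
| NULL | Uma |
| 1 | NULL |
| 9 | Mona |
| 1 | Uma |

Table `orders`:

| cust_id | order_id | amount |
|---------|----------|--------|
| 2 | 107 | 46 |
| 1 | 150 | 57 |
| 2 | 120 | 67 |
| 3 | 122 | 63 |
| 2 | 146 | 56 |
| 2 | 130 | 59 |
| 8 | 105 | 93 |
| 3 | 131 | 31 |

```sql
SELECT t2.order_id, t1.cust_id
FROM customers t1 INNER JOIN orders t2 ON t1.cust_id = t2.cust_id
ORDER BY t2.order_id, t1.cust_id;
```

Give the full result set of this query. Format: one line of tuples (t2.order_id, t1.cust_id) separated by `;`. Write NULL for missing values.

(105, 8); (150, 1); (150, 1); (150, 1)

INNER JOIN keeps only pairs where the ON condition holds.
Matching on t1.cust_id = t2.cust_id. A NULL in a compared column never satisfies the condition.
- cust_id=1: 1 matching t2 row(s), so 1 row(s) emitted.
- cust_id=4: no matching t2 row, dropped.
- cust_id=8: 1 matching t2 row(s), so 1 row(s) emitted.
- cust_id=5: no matching t2 row, dropped.
- cust_id=NULL: no matching t2 row, dropped.
- cust_id=1: 1 matching t2 row(s), so 1 row(s) emitted.
- cust_id=9: no matching t2 row, dropped.
- cust_id=1: 1 matching t2 row(s), so 1 row(s) emitted.
After projecting and ordering:
t2.order_id | t1.cust_id
105 | 8
150 | 1
150 | 1
150 | 1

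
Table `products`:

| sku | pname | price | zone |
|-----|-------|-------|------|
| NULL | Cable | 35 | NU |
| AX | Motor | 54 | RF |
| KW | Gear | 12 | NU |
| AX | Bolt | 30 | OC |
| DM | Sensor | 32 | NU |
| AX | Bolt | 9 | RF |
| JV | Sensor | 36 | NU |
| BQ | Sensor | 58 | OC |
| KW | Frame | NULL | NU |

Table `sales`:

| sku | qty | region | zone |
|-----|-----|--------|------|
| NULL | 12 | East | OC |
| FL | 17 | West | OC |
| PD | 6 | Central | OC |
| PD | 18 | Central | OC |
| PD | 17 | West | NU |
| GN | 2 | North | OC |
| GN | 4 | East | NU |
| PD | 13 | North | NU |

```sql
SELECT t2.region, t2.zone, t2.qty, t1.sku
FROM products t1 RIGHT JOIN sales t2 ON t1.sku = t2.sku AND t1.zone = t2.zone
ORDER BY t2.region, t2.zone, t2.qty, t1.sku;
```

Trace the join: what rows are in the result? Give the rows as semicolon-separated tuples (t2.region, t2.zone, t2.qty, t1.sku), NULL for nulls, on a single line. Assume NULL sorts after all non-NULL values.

(Central, OC, 6, NULL); (Central, OC, 18, NULL); (East, NU, 4, NULL); (East, OC, 12, NULL); (North, NU, 13, NULL); (North, OC, 2, NULL); (West, NU, 17, NULL); (West, OC, 17, NULL)

RIGHT JOIN keeps every row from `sales`; unmatched rows get NULL for `products`'s columns.
Matching on t1.sku = t2.sku AND t1.zone = t2.zone. A NULL in a compared column never satisfies the condition.
- t1 row (sku=NULL, zone=NU): no match.
- t1 row (sku=AX, zone=RF): no match.
- t1 row (sku=KW, zone=NU): no match.
- t1 row (sku=AX, zone=OC): no match.
- t1 row (sku=DM, zone=NU): no match.
- t1 row (sku=AX, zone=RF): no match.
- t1 row (sku=JV, zone=NU): no match.
- t1 row (sku=BQ, zone=OC): no match.
- t1 row (sku=KW, zone=NU): no match.
- 8 row(s) from t2 found no t1 partner → padded with NULL.
After projecting and ordering:
t2.region | t2.zone | t2.qty | t1.sku
Central | OC | 6 | NULL
Central | OC | 18 | NULL
East | NU | 4 | NULL
East | OC | 12 | NULL
North | NU | 13 | NULL
North | OC | 2 | NULL
West | NU | 17 | NULL
West | OC | 17 | NULL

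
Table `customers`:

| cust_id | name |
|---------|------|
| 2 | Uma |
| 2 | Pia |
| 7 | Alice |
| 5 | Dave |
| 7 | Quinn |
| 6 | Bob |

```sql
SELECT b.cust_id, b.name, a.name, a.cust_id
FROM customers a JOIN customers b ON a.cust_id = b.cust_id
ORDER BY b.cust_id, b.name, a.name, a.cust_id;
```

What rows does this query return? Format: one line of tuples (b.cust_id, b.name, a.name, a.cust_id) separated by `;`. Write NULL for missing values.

INNER JOIN keeps only pairs where the ON condition holds.
Matching on a.cust_id = b.cust_id.
- a row (cust_id=2): matches 2 b row(s) → 2 output row(s).
- a row (cust_id=2): matches 2 b row(s) → 2 output row(s).
- a row (cust_id=7): matches 2 b row(s) → 2 output row(s).
- a row (cust_id=5): matches 1 b row(s) → 1 output row(s).
- a row (cust_id=7): matches 2 b row(s) → 2 output row(s).
- a row (cust_id=6): matches 1 b row(s) → 1 output row(s).
After projecting and ordering:
b.cust_id | b.name | a.name | a.cust_id
2 | Pia | Pia | 2
2 | Pia | Uma | 2
2 | Uma | Pia | 2
2 | Uma | Uma | 2
5 | Dave | Dave | 5
6 | Bob | Bob | 6
7 | Alice | Alice | 7
7 | Alice | Quinn | 7
7 | Quinn | Alice | 7
7 | Quinn | Quinn | 7

(2, Pia, Pia, 2); (2, Pia, Uma, 2); (2, Uma, Pia, 2); (2, Uma, Uma, 2); (5, Dave, Dave, 5); (6, Bob, Bob, 6); (7, Alice, Alice, 7); (7, Alice, Quinn, 7); (7, Quinn, Alice, 7); (7, Quinn, Quinn, 7)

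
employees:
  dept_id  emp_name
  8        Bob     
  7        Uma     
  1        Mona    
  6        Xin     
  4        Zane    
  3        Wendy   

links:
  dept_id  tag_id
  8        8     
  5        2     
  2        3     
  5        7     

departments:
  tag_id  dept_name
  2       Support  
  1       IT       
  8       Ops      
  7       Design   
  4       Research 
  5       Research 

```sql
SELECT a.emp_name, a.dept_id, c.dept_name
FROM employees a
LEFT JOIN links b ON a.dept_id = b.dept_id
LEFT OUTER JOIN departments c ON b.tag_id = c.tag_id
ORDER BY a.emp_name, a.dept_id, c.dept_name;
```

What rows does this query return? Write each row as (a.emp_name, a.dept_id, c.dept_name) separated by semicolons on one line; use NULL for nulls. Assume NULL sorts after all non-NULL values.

(Bob, 8, Ops); (Mona, 1, NULL); (Uma, 7, NULL); (Wendy, 3, NULL); (Xin, 6, NULL); (Zane, 4, NULL)

Step 1 — a LEFT JOIN b on dept_id → 6 row(s).
Then LEFT JOIN `departments c` on tag_id: each of those 6 rows is kept; rows whose b.tag_id has no match in c get NULL for c's columns.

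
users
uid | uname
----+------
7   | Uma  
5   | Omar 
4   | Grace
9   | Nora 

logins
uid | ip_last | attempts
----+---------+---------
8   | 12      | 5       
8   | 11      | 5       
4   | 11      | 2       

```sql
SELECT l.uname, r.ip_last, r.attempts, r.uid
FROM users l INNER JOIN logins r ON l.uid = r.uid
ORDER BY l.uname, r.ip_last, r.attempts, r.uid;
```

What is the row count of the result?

INNER JOIN keeps only pairs where the ON condition holds.
Matching on l.uid = r.uid.
- l row (uid=7): no match → dropped.
- l row (uid=5): no match → dropped.
- l row (uid=4): matches 1 r row(s) → 1 output row(s).
- l row (uid=9): no match → dropped.
Total: 1 rows.

1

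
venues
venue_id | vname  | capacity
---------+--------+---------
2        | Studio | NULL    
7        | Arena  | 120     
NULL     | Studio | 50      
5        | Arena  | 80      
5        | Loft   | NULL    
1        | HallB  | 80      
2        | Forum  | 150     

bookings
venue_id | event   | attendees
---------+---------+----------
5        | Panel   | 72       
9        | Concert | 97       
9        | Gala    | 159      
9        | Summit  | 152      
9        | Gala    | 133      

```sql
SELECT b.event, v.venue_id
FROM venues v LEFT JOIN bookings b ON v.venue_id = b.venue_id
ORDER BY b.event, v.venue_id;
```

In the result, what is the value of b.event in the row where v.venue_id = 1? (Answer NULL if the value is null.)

NULL

LEFT JOIN keeps every row from `venues`; unmatched rows get NULL for `bookings`'s columns.
Matching on v.venue_id = b.venue_id. A NULL in a compared column never satisfies the condition.
Matched pairs: 2; unmatched v rows kept: 5.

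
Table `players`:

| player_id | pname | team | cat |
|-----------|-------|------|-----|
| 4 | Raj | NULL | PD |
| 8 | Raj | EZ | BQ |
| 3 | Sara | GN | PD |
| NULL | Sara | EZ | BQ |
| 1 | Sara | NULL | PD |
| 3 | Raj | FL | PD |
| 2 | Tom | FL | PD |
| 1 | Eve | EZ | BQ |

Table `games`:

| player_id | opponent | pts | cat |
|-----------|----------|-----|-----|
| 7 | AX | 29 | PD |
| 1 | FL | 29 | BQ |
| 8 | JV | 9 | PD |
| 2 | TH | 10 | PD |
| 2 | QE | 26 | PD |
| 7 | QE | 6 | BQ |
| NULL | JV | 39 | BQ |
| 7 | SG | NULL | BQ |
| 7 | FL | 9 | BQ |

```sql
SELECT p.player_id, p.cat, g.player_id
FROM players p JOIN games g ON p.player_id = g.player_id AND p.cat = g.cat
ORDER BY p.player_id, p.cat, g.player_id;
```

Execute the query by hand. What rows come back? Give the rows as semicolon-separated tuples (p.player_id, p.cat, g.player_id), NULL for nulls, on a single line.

INNER JOIN keeps only pairs where the ON condition holds.
Matching on p.player_id = g.player_id AND p.cat = g.cat. A NULL in a compared column never satisfies the condition.
Matched pairs: 3.

(1, BQ, 1); (2, PD, 2); (2, PD, 2)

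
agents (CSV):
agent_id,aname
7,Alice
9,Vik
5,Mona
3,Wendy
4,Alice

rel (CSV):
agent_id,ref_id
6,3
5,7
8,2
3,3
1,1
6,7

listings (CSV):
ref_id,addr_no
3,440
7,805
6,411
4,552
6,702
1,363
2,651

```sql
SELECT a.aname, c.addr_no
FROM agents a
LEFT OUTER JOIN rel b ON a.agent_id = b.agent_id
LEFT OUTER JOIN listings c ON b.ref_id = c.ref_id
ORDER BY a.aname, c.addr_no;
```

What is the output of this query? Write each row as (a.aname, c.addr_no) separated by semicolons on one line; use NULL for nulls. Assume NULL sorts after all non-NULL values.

(Alice, NULL); (Alice, NULL); (Mona, 805); (Vik, NULL); (Wendy, 440)

Joins associate left-to-right: agents LEFT JOIN rel on agent_id gives 5 intermediate row(s).
Then LEFT JOIN `listings c` on ref_id: each of those 5 rows is kept; rows whose b.ref_id has no match in c get NULL for c's columns.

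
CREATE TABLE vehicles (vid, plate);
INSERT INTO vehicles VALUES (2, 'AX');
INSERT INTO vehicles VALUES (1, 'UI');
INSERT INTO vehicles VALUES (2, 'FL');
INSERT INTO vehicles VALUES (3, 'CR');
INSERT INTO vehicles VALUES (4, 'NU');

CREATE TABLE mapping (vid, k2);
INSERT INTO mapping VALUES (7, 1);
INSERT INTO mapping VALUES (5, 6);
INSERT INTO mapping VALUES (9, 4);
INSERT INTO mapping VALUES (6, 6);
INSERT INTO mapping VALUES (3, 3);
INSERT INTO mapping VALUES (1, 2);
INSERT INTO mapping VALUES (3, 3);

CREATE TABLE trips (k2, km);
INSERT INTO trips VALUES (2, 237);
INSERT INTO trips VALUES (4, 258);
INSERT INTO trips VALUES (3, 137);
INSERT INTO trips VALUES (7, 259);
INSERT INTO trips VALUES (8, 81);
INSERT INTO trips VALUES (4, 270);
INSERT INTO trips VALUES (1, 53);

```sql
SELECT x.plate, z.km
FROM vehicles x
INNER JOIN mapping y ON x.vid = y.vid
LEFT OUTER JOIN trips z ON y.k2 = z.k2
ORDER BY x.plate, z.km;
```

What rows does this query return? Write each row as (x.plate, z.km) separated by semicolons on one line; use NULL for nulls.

(CR, 137); (CR, 137); (UI, 237)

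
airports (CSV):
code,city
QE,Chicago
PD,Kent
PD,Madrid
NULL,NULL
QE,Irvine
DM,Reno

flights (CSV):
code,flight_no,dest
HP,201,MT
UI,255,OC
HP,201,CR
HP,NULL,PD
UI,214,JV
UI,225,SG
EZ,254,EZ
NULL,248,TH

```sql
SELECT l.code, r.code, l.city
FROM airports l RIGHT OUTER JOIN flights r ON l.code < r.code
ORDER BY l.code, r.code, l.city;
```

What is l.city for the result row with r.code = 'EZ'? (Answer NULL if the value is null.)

RIGHT JOIN keeps every row from `flights`; unmatched rows get NULL for `airports`'s columns.
Matching on l.code < r.code. A NULL in a compared column never satisfies the condition.
Matched pairs: 19; unmatched r rows kept: 1.

Reno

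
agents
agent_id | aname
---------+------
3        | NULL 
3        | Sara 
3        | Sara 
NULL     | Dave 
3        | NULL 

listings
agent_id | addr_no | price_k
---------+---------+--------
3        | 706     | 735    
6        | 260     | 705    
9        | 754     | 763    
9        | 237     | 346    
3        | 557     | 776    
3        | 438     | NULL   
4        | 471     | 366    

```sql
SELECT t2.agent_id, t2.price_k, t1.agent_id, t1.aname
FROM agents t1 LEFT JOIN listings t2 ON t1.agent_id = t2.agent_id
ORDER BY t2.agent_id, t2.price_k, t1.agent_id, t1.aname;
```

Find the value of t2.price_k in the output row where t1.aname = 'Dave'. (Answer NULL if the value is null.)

LEFT JOIN keeps every row from `agents`; unmatched rows get NULL for `listings`'s columns.
Matching on t1.agent_id = t2.agent_id. A NULL in a compared column never satisfies the condition.
- agent_id=3: 3 matching t2 row(s), so 3 row(s) emitted.
- agent_id=3: 3 matching t2 row(s), so 3 row(s) emitted.
- agent_id=3: 3 matching t2 row(s), so 3 row(s) emitted.
- agent_id=NULL: no t2 row matches, row kept with t2 columns NULL.
- agent_id=3: 3 matching t2 row(s), so 3 row(s) emitted.

NULL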